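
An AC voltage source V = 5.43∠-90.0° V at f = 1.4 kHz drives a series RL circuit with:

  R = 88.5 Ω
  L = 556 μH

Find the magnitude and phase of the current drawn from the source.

Step 1 — Angular frequency: ω = 2π·f = 2π·1400 = 8796 rad/s.
Step 2 — Component impedances:
  R: Z = R = 88.5 Ω
  L: Z = jωL = j·8796·0.000556 = 0 + j4.891 Ω
Step 3 — Series combination: Z_total = R + L = 88.5 + j4.891 Ω = 88.64∠3.2° Ω.
Step 4 — Source phasor: V = 5.43∠-90.0° V = 0 - j5.43 V.
Step 5 — Ohm's law: I = V / Z_total = (0 - j5.43) / (88.5 + j4.891) = -0.00338 - j0.06117 A.
Step 6 — Convert to polar: |I| = 0.06126 A, ∠I = -93.2°.

I = 0.06126∠-93.2° A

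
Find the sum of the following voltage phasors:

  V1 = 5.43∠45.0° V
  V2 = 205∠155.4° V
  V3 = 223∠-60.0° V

Step 1 — Convert each phasor to rectangular form:
  V1 = 5.43·(cos(45.0°) + j·sin(45.0°)) = 3.84 + j3.84 V
  V2 = 205·(cos(155.4°) + j·sin(155.4°)) = -186.4 + j85.34 V
  V3 = 223·(cos(-60.0°) + j·sin(-60.0°)) = 111.5 - j193.1 V
Step 2 — Sum components: V_total = -71.05 - j103.9 V.
Step 3 — Convert to polar: |V_total| = 125.9 V, ∠V_total = -124.4°.

V_total = 125.9∠-124.4° V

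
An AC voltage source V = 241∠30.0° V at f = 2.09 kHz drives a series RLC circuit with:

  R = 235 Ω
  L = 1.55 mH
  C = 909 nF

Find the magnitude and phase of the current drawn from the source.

Step 1 — Angular frequency: ω = 2π·f = 2π·2090 = 1.313e+04 rad/s.
Step 2 — Component impedances:
  R: Z = R = 235 Ω
  L: Z = jωL = j·1.313e+04·0.00155 = 0 + j20.35 Ω
  C: Z = 1/(jωC) = -j/(ω·C) = 0 - j83.77 Ω
Step 3 — Series combination: Z_total = R + L + C = 235 - j63.42 Ω = 243.4∠-15.1° Ω.
Step 4 — Source phasor: V = 241∠30.0° V = 208.7 + j120.5 V.
Step 5 — Ohm's law: I = V / Z_total = (208.7 + j120.5) / (235 - j63.42) = 0.6989 + j0.7014 A.
Step 6 — Convert to polar: |I| = 0.9901 A, ∠I = 45.1°.

I = 0.9901∠45.1° A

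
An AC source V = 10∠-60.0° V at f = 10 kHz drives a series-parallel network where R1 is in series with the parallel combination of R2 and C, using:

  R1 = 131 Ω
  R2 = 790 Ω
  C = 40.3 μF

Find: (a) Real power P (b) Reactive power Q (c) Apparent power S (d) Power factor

Step 1 — Angular frequency: ω = 2π·f = 2π·1e+04 = 6.283e+04 rad/s.
Step 2 — Component impedances:
  R1: Z = R = 131 Ω
  R2: Z = R = 790 Ω
  C: Z = 1/(jωC) = -j/(ω·C) = 0 - j0.3949 Ω
Step 3 — Parallel branch: R2 || C = 1/(1/R2 + 1/C) = 0.0001974 - j0.3949 Ω.
Step 4 — Series with R1: Z_total = R1 + (R2 || C) = 131 - j0.3949 Ω = 131∠-0.2° Ω.
Step 5 — Source phasor: V = 10∠-60.0° V = 5 - j8.66 V.
Step 6 — Current: I = V / Z = 0.03837 - j0.06599 A = 0.07634∠-59.8° A.
Step 7 — Complex power: S = V·I* = 0.7634 - j0.002301 VA.
Step 8 — Real power: P = Re(S) = 0.7634 W.
Step 9 — Reactive power: Q = Im(S) = -0.002301 VAR.
Step 10 — Apparent power: |S| = 0.7634 VA.
Step 11 — Power factor: PF = P/|S| = 1 (leading).

(a) P = 0.7634 W  (b) Q = -0.002301 VAR  (c) S = 0.7634 VA  (d) PF = 1 (leading)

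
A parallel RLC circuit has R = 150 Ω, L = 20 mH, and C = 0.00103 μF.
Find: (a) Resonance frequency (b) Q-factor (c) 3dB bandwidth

Step 1 — Resonance: ω₀ = 1/√(LC) = 1/√(0.02·1.03e-09) = 2.203e+05 rad/s.
Step 2 — f₀ = ω₀/(2π) = 3.507e+04 Hz.
Step 3 — Parallel Q: Q = R/(ω₀L) = 150/(2.203e+05·0.02) = 0.03404.
Step 4 — Bandwidth: Δω = ω₀/Q = 6.472e+06 rad/s; BW = Δω/(2π) = 1.03e+06 Hz.

(a) f₀ = 3.507e+04 Hz  (b) Q = 0.03404  (c) BW = 1.03e+06 Hz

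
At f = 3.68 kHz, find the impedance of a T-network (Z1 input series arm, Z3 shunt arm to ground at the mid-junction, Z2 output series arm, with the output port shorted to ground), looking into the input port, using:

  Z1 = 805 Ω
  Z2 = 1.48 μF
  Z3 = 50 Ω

Step 1 — Angular frequency: ω = 2π·f = 2π·3680 = 2.312e+04 rad/s.
Step 2 — Component impedances:
  Z1: Z = R = 805 Ω
  Z2: Z = 1/(jωC) = -j/(ω·C) = 0 - j29.22 Ω
  Z3: Z = R = 50 Ω
Step 3 — With the output port shorted to ground, the output series arm Z2 runs from the junction to ground; the shunt arm Z3 also runs from the junction to ground. They appear in parallel: Z3 || Z2 = 12.73 - j21.78 Ω.
Step 4 — Series with input arm Z1: Z_in = Z1 + (Z3 || Z2) = 817.7 - j21.78 Ω = 818∠-1.5° Ω.

Z = 817.7 - j21.78 Ω = 818∠-1.5° Ω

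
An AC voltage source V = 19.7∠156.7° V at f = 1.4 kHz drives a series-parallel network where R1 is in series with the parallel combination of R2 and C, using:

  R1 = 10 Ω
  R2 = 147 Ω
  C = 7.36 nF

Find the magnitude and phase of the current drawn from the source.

Step 1 — Angular frequency: ω = 2π·f = 2π·1400 = 8796 rad/s.
Step 2 — Component impedances:
  R1: Z = R = 10 Ω
  R2: Z = R = 147 Ω
  C: Z = 1/(jωC) = -j/(ω·C) = 0 - j1.545e+04 Ω
Step 3 — Parallel branch: R2 || C = 1/(1/R2 + 1/C) = 147 - j1.399 Ω.
Step 4 — Series with R1: Z_total = R1 + (R2 || C) = 157 - j1.399 Ω = 157∠-0.5° Ω.
Step 5 — Source phasor: V = 19.7∠156.7° V = -18.09 + j7.792 V.
Step 6 — Ohm's law: I = V / Z_total = (-18.09 + j7.792) / (157 - j1.399) = -0.1157 + j0.04861 A.
Step 7 — Convert to polar: |I| = 0.1255 A, ∠I = 157.2°.

I = 0.1255∠157.2° A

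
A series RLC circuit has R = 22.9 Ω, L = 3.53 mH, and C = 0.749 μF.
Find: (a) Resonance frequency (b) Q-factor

Step 1 — Resonance condition Im(Z)=0 gives ω₀ = 1/√(LC).
Step 2 — ω₀ = 1/√(0.00353·7.49e-07) = 1.945e+04 rad/s.
Step 3 — f₀ = ω₀/(2π) = 3095 Hz.
Step 4 — Series Q: Q = ω₀L/R = 1.945e+04·0.00353/22.9 = 2.998.

(a) f₀ = 3095 Hz  (b) Q = 2.998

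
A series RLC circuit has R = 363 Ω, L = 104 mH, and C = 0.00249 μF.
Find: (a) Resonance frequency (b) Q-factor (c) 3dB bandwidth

Step 1 — Resonance condition Im(Z)=0 gives ω₀ = 1/√(LC).
Step 2 — ω₀ = 1/√(0.104·2.49e-09) = 6.214e+04 rad/s.
Step 3 — f₀ = ω₀/(2π) = 9890 Hz.
Step 4 — Series Q: Q = ω₀L/R = 6.214e+04·0.104/363 = 17.8.
Step 5 — 3dB bandwidth: Δω = ω₀/Q = 3490 rad/s; BW = Δω/(2π) = 555.5 Hz.

(a) f₀ = 9890 Hz  (b) Q = 17.8  (c) BW = 555.5 Hz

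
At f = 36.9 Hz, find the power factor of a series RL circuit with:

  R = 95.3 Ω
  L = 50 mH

Step 1 — Angular frequency: ω = 2π·f = 2π·36.9 = 231.8 rad/s.
Step 2 — Component impedances:
  R: Z = R = 95.3 Ω
  L: Z = jωL = j·231.8·0.05 = 0 + j11.59 Ω
Step 3 — Series combination: Z_total = R + L = 95.3 + j11.59 Ω = 96∠6.9° Ω.
Step 4 — Power factor: PF = cos(φ) = Re(Z)/|Z| = 95.3/96 = 0.9927.
Step 5 — Type: Im(Z) = 11.59 ⇒ lagging (phase φ = 6.9°).

PF = 0.9927 (lagging, φ = 6.9°)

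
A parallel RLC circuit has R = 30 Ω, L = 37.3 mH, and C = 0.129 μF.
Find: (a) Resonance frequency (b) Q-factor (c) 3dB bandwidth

Step 1 — Resonance: ω₀ = 1/√(LC) = 1/√(0.0373·1.29e-07) = 1.442e+04 rad/s.
Step 2 — f₀ = ω₀/(2π) = 2294 Hz.
Step 3 — Parallel Q: Q = R/(ω₀L) = 30/(1.442e+04·0.0373) = 0.05579.
Step 4 — Bandwidth: Δω = ω₀/Q = 2.584e+05 rad/s; BW = Δω/(2π) = 4.113e+04 Hz.

(a) f₀ = 2294 Hz  (b) Q = 0.05579  (c) BW = 4.113e+04 Hz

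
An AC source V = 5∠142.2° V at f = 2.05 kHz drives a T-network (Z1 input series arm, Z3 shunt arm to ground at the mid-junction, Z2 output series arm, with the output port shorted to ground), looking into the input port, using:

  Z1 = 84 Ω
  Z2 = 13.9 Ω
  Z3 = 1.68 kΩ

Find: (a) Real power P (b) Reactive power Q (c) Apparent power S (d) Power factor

Step 1 — Angular frequency: ω = 2π·f = 2π·2050 = 1.288e+04 rad/s.
Step 2 — Component impedances:
  Z1: Z = R = 84 Ω
  Z2: Z = R = 13.9 Ω
  Z3: Z = R = 1680 Ω
Step 3 — With the output port shorted to ground, the output series arm Z2 runs from the junction to ground; the shunt arm Z3 also runs from the junction to ground. They appear in parallel: Z3 || Z2 = 13.79 Ω.
Step 4 — Series with input arm Z1: Z_in = Z1 + (Z3 || Z2) = 97.79 Ω = 97.79∠0.0° Ω.
Step 5 — Source phasor: V = 5∠142.2° V = -3.951 + j3.065 V.
Step 6 — Current: I = V / Z = -0.0404 + j0.03134 A = 0.05113∠142.2° A.
Step 7 — Complex power: S = V·I* = 0.2557 VA.
Step 8 — Real power: P = Re(S) = 0.2557 W.
Step 9 — Reactive power: Q = Im(S) = 0 VAR.
Step 10 — Apparent power: |S| = 0.2557 VA.
Step 11 — Power factor: PF = P/|S| = 1 (unity).

(a) P = 0.2557 W  (b) Q = 0 VAR  (c) S = 0.2557 VA  (d) PF = 1 (unity)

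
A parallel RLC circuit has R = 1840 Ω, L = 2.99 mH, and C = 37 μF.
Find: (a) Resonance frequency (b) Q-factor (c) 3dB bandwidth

Step 1 — Resonance: ω₀ = 1/√(LC) = 1/√(0.00299·3.7e-05) = 3007 rad/s.
Step 2 — f₀ = ω₀/(2π) = 478.5 Hz.
Step 3 — Parallel Q: Q = R/(ω₀L) = 1840/(3007·0.00299) = 204.7.
Step 4 — Bandwidth: Δω = ω₀/Q = 14.69 rad/s; BW = Δω/(2π) = 2.338 Hz.

(a) f₀ = 478.5 Hz  (b) Q = 204.7  (c) BW = 2.338 Hz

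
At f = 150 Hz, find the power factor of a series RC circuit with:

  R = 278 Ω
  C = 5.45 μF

Step 1 — Angular frequency: ω = 2π·f = 2π·150 = 942.5 rad/s.
Step 2 — Component impedances:
  R: Z = R = 278 Ω
  C: Z = 1/(jωC) = -j/(ω·C) = 0 - j194.7 Ω
Step 3 — Series combination: Z_total = R + C = 278 - j194.7 Ω = 339.4∠-35.0° Ω.
Step 4 — Power factor: PF = cos(φ) = Re(Z)/|Z| = 278/339.4 = 0.8191.
Step 5 — Type: Im(Z) = -194.7 ⇒ leading (phase φ = -35.0°).

PF = 0.8191 (leading, φ = -35.0°)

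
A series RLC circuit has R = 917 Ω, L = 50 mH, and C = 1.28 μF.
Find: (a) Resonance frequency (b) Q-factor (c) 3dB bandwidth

Step 1 — Resonance: ω₀ = 1/√(LC) = 1/√(0.05·1.28e-06) = 3953 rad/s.
Step 2 — f₀ = ω₀/(2π) = 629.1 Hz.
Step 3 — Series Q: Q = ω₀L/R = 3953·0.05/917 = 0.2155.
Step 4 — Bandwidth: Δω = ω₀/Q = 1.834e+04 rad/s; BW = Δω/(2π) = 2919 Hz.

(a) f₀ = 629.1 Hz  (b) Q = 0.2155  (c) BW = 2919 Hz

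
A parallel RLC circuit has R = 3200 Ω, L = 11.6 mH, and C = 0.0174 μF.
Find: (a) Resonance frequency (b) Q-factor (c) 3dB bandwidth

Step 1 — Resonance: ω₀ = 1/√(LC) = 1/√(0.0116·1.74e-08) = 7.039e+04 rad/s.
Step 2 — f₀ = ω₀/(2π) = 1.12e+04 Hz.
Step 3 — Parallel Q: Q = R/(ω₀L) = 3200/(7.039e+04·0.0116) = 3.919.
Step 4 — Bandwidth: Δω = ω₀/Q = 1.796e+04 rad/s; BW = Δω/(2π) = 2858 Hz.

(a) f₀ = 1.12e+04 Hz  (b) Q = 3.919  (c) BW = 2858 Hz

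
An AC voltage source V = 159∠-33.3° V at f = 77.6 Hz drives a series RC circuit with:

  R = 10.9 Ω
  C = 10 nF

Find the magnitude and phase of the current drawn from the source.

Step 1 — Angular frequency: ω = 2π·f = 2π·77.6 = 487.6 rad/s.
Step 2 — Component impedances:
  R: Z = R = 10.9 Ω
  C: Z = 1/(jωC) = -j/(ω·C) = 0 - j2.051e+05 Ω
Step 3 — Series combination: Z_total = R + C = 10.9 - j2.051e+05 Ω = 2.051e+05∠-90.0° Ω.
Step 4 — Source phasor: V = 159∠-33.3° V = 132.9 - j87.29 V.
Step 5 — Ohm's law: I = V / Z_total = (132.9 - j87.29) / (10.9 - j2.051e+05) = 0.0004257 + j0.0006479 A.
Step 6 — Convert to polar: |I| = 0.0007752 A, ∠I = 56.7°.

I = 0.0007752∠56.7° A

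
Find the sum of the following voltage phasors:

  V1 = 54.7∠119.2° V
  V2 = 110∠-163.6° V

Step 1 — Convert each phasor to rectangular form:
  V1 = 54.7·(cos(119.2°) + j·sin(119.2°)) = -26.69 + j47.75 V
  V2 = 110·(cos(-163.6°) + j·sin(-163.6°)) = -105.5 - j31.06 V
Step 2 — Sum components: V_total = -132.2 + j16.69 V.
Step 3 — Convert to polar: |V_total| = 133.3 V, ∠V_total = 172.8°.

V_total = 133.3∠172.8° V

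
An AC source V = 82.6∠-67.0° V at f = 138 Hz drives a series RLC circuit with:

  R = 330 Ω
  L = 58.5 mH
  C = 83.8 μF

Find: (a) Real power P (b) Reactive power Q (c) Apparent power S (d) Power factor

Step 1 — Angular frequency: ω = 2π·f = 2π·138 = 867.1 rad/s.
Step 2 — Component impedances:
  R: Z = R = 330 Ω
  L: Z = jωL = j·867.1·0.0585 = 0 + j50.72 Ω
  C: Z = 1/(jωC) = -j/(ω·C) = 0 - j13.76 Ω
Step 3 — Series combination: Z_total = R + L + C = 330 + j36.96 Ω = 332.1∠6.4° Ω.
Step 4 — Source phasor: V = 82.6∠-67.0° V = 32.27 - j76.03 V.
Step 5 — Current: I = V / Z = 0.0711 - j0.2384 A = 0.2487∠-73.4° A.
Step 6 — Complex power: S = V·I* = 20.42 + j2.287 VA.
Step 7 — Real power: P = Re(S) = 20.42 W.
Step 8 — Reactive power: Q = Im(S) = 2.287 VAR.
Step 9 — Apparent power: |S| = 20.55 VA.
Step 10 — Power factor: PF = P/|S| = 0.9938 (lagging).

(a) P = 20.42 W  (b) Q = 2.287 VAR  (c) S = 20.55 VA  (d) PF = 0.9938 (lagging)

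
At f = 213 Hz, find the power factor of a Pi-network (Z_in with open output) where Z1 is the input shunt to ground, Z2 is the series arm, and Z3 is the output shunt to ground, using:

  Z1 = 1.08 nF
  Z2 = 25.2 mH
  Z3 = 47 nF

Step 1 — Angular frequency: ω = 2π·f = 2π·213 = 1338 rad/s.
Step 2 — Component impedances:
  Z1: Z = 1/(jωC) = -j/(ω·C) = 0 - j6.919e+05 Ω
  Z2: Z = jωL = j·1338·0.0252 = 0 + j33.73 Ω
  Z3: Z = 1/(jωC) = -j/(ω·C) = 0 - j1.59e+04 Ω
Step 3 — With open output, the series arm Z2 and the output shunt Z3 appear in series to ground: Z2 + Z3 = 0 - j1.586e+04 Ω.
Step 4 — Parallel with input shunt Z1: Z_in = Z1 || (Z2 + Z3) = 0 - j1.551e+04 Ω = 1.551e+04∠-90.0° Ω.
Step 5 — Power factor: PF = cos(φ) = Re(Z)/|Z| = 0/1.551e+04 = 0.
Step 6 — Type: Im(Z) = -1.551e+04 ⇒ leading (phase φ = -90.0°).

PF = 0 (leading, φ = -90.0°)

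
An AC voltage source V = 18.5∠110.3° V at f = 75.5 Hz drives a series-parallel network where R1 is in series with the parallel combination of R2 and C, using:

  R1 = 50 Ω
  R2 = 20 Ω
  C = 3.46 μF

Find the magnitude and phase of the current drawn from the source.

Step 1 — Angular frequency: ω = 2π·f = 2π·75.5 = 474.4 rad/s.
Step 2 — Component impedances:
  R1: Z = R = 50 Ω
  R2: Z = R = 20 Ω
  C: Z = 1/(jωC) = -j/(ω·C) = 0 - j609.3 Ω
Step 3 — Parallel branch: R2 || C = 1/(1/R2 + 1/C) = 19.98 - j0.6558 Ω.
Step 4 — Series with R1: Z_total = R1 + (R2 || C) = 69.98 - j0.6558 Ω = 69.98∠-0.5° Ω.
Step 5 — Source phasor: V = 18.5∠110.3° V = -6.418 + j17.35 V.
Step 6 — Ohm's law: I = V / Z_total = (-6.418 + j17.35) / (69.98 - j0.6558) = -0.09403 + j0.2471 A.
Step 7 — Convert to polar: |I| = 0.2644 A, ∠I = 110.8°.

I = 0.2644∠110.8° A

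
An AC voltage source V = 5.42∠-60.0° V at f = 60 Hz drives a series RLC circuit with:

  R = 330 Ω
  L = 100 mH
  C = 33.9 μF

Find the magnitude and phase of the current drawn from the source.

Step 1 — Angular frequency: ω = 2π·f = 2π·60 = 377 rad/s.
Step 2 — Component impedances:
  R: Z = R = 330 Ω
  L: Z = jωL = j·377·0.1 = 0 + j37.7 Ω
  C: Z = 1/(jωC) = -j/(ω·C) = 0 - j78.25 Ω
Step 3 — Series combination: Z_total = R + L + C = 330 - j40.55 Ω = 332.5∠-7.0° Ω.
Step 4 — Source phasor: V = 5.42∠-60.0° V = 2.71 - j4.694 V.
Step 5 — Ohm's law: I = V / Z_total = (2.71 - j4.694) / (330 - j40.55) = 0.009812 - j0.01302 A.
Step 6 — Convert to polar: |I| = 0.0163 A, ∠I = -53.0°.

I = 0.0163∠-53.0° A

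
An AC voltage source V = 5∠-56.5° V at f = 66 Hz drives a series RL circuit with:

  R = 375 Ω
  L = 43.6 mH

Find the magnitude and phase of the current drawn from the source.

Step 1 — Angular frequency: ω = 2π·f = 2π·66 = 414.7 rad/s.
Step 2 — Component impedances:
  R: Z = R = 375 Ω
  L: Z = jωL = j·414.7·0.0436 = 0 + j18.08 Ω
Step 3 — Series combination: Z_total = R + L = 375 + j18.08 Ω = 375.4∠2.8° Ω.
Step 4 — Source phasor: V = 5∠-56.5° V = 2.76 - j4.169 V.
Step 5 — Ohm's law: I = V / Z_total = (2.76 - j4.169) / (375 + j18.08) = 0.006807 - j0.01145 A.
Step 6 — Convert to polar: |I| = 0.01332 A, ∠I = -59.3°.

I = 0.01332∠-59.3° A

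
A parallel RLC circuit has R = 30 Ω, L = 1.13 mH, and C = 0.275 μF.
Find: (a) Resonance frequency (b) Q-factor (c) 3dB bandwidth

Step 1 — Resonance: ω₀ = 1/√(LC) = 1/√(0.00113·2.75e-07) = 5.673e+04 rad/s.
Step 2 — f₀ = ω₀/(2π) = 9028 Hz.
Step 3 — Parallel Q: Q = R/(ω₀L) = 30/(5.673e+04·0.00113) = 0.468.
Step 4 — Bandwidth: Δω = ω₀/Q = 1.212e+05 rad/s; BW = Δω/(2π) = 1.929e+04 Hz.

(a) f₀ = 9028 Hz  (b) Q = 0.468  (c) BW = 1.929e+04 Hz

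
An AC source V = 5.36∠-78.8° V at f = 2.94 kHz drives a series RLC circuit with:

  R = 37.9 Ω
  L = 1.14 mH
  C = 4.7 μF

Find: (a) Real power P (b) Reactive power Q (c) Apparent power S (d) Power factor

Step 1 — Angular frequency: ω = 2π·f = 2π·2940 = 1.847e+04 rad/s.
Step 2 — Component impedances:
  R: Z = R = 37.9 Ω
  L: Z = jωL = j·1.847e+04·0.00114 = 0 + j21.06 Ω
  C: Z = 1/(jωC) = -j/(ω·C) = 0 - j11.52 Ω
Step 3 — Series combination: Z_total = R + L + C = 37.9 + j9.541 Ω = 39.08∠14.1° Ω.
Step 4 — Source phasor: V = 5.36∠-78.8° V = 1.041 - j5.258 V.
Step 5 — Current: I = V / Z = -0.00701 - j0.137 A = 0.1371∠-92.9° A.
Step 6 — Complex power: S = V·I* = 0.7129 + j0.1795 VA.
Step 7 — Real power: P = Re(S) = 0.7129 W.
Step 8 — Reactive power: Q = Im(S) = 0.1795 VAR.
Step 9 — Apparent power: |S| = 0.7351 VA.
Step 10 — Power factor: PF = P/|S| = 0.9697 (lagging).

(a) P = 0.7129 W  (b) Q = 0.1795 VAR  (c) S = 0.7351 VA  (d) PF = 0.9697 (lagging)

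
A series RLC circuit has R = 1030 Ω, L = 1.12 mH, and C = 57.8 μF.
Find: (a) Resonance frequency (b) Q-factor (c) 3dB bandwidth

Step 1 — Resonance condition Im(Z)=0 gives ω₀ = 1/√(LC).
Step 2 — ω₀ = 1/√(0.00112·5.78e-05) = 3930 rad/s.
Step 3 — f₀ = ω₀/(2π) = 625.5 Hz.
Step 4 — Series Q: Q = ω₀L/R = 3930·0.00112/1030 = 0.004274.
Step 5 — 3dB bandwidth: Δω = ω₀/Q = 9.196e+05 rad/s; BW = Δω/(2π) = 1.464e+05 Hz.

(a) f₀ = 625.5 Hz  (b) Q = 0.004274  (c) BW = 1.464e+05 Hz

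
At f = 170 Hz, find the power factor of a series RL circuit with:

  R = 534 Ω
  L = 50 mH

Step 1 — Angular frequency: ω = 2π·f = 2π·170 = 1068 rad/s.
Step 2 — Component impedances:
  R: Z = R = 534 Ω
  L: Z = jωL = j·1068·0.05 = 0 + j53.41 Ω
Step 3 — Series combination: Z_total = R + L = 534 + j53.41 Ω = 536.7∠5.7° Ω.
Step 4 — Power factor: PF = cos(φ) = Re(Z)/|Z| = 534/536.7 = 0.995.
Step 5 — Type: Im(Z) = 53.41 ⇒ lagging (phase φ = 5.7°).

PF = 0.995 (lagging, φ = 5.7°)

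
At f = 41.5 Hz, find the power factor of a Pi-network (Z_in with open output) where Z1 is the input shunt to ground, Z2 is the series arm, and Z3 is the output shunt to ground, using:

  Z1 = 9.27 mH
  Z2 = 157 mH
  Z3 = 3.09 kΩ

Step 1 — Angular frequency: ω = 2π·f = 2π·41.5 = 260.8 rad/s.
Step 2 — Component impedances:
  Z1: Z = jωL = j·260.8·0.00927 = 0 + j2.417 Ω
  Z2: Z = jωL = j·260.8·0.157 = 0 + j40.94 Ω
  Z3: Z = R = 3090 Ω
Step 3 — With open output, the series arm Z2 and the output shunt Z3 appear in series to ground: Z2 + Z3 = 3090 + j40.94 Ω.
Step 4 — Parallel with input shunt Z1: Z_in = Z1 || (Z2 + Z3) = 0.00189 + j2.417 Ω = 2.417∠90.0° Ω.
Step 5 — Power factor: PF = cos(φ) = Re(Z)/|Z| = 0.0018905/2.4171 = 0.0007821.
Step 6 — Type: Im(Z) = 2.417 ⇒ lagging (phase φ = 90.0°).

PF = 0.0007821 (lagging, φ = 90.0°)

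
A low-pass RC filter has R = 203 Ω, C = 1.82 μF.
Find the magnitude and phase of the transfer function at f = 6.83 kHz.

Step 1 — Angular frequency: ω = 2π·6830 = 4.291e+04 rad/s.
Step 2 — Transfer function: H(jω) = 1/(1 + jωRC).
Step 3 — Denominator: 1 + jωRC = 1 + j·4.291e+04·203·1.82e-06 = 1 + j15.86.
Step 4 — H = 0.003962 - j0.06282.
Step 5 — Magnitude: |H| = 0.06295 (-24.0 dB); phase: φ = -86.4°.

|H| = 0.06295 (-24.0 dB), φ = -86.4°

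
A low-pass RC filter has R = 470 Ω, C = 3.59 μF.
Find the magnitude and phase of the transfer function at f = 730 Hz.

Step 1 — Angular frequency: ω = 2π·730 = 4587 rad/s.
Step 2 — Transfer function: H(jω) = 1/(1 + jωRC).
Step 3 — Denominator: 1 + jωRC = 1 + j·4587·470·3.59e-06 = 1 + j7.739.
Step 4 — H = 0.01642 - j0.1271.
Step 5 — Magnitude: |H| = 0.1281 (-17.8 dB); phase: φ = -82.6°.

|H| = 0.1281 (-17.8 dB), φ = -82.6°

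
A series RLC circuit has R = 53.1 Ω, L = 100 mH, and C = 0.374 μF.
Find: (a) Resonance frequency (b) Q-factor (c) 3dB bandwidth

Step 1 — Resonance: ω₀ = 1/√(LC) = 1/√(0.1·3.74e-07) = 5171 rad/s.
Step 2 — f₀ = ω₀/(2π) = 823 Hz.
Step 3 — Series Q: Q = ω₀L/R = 5171·0.1/53.1 = 9.738.
Step 4 — Bandwidth: Δω = ω₀/Q = 531 rad/s; BW = Δω/(2π) = 84.51 Hz.

(a) f₀ = 823 Hz  (b) Q = 9.738  (c) BW = 84.51 Hz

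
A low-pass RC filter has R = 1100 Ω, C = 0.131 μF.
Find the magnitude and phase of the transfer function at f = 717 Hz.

Step 1 — Angular frequency: ω = 2π·717 = 4505 rad/s.
Step 2 — Transfer function: H(jω) = 1/(1 + jωRC).
Step 3 — Denominator: 1 + jωRC = 1 + j·4505·1100·1.31e-07 = 1 + j0.6492.
Step 4 — H = 0.7035 - j0.4567.
Step 5 — Magnitude: |H| = 0.8388 (-1.5 dB); phase: φ = -33.0°.

|H| = 0.8388 (-1.5 dB), φ = -33.0°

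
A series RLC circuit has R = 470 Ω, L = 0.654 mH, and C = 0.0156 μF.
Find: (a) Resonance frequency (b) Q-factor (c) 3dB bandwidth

Step 1 — Resonance: ω₀ = 1/√(LC) = 1/√(0.000654·1.56e-08) = 3.131e+05 rad/s.
Step 2 — f₀ = ω₀/(2π) = 4.983e+04 Hz.
Step 3 — Series Q: Q = ω₀L/R = 3.131e+05·0.000654/470 = 0.4356.
Step 4 — Bandwidth: Δω = ω₀/Q = 7.187e+05 rad/s; BW = Δω/(2π) = 1.144e+05 Hz.

(a) f₀ = 4.983e+04 Hz  (b) Q = 0.4356  (c) BW = 1.144e+05 Hz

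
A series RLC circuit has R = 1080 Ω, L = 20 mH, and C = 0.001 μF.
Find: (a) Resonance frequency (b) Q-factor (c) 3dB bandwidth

Step 1 — Resonance: ω₀ = 1/√(LC) = 1/√(0.02·1e-09) = 2.236e+05 rad/s.
Step 2 — f₀ = ω₀/(2π) = 3.559e+04 Hz.
Step 3 — Series Q: Q = ω₀L/R = 2.236e+05·0.02/1080 = 4.141.
Step 4 — Bandwidth: Δω = ω₀/Q = 5.4e+04 rad/s; BW = Δω/(2π) = 8594 Hz.

(a) f₀ = 3.559e+04 Hz  (b) Q = 4.141  (c) BW = 8594 Hz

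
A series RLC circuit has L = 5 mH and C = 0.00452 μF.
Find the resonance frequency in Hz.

Step 1 — Resonance condition Im(Z)=0 gives ω₀ = 1/√(LC).
Step 2 — ω₀ = 1/√(0.005·4.52e-09) = 2.104e+05 rad/s.
Step 3 — f₀ = ω₀/(2π) = 3.348e+04 Hz.

f₀ = 3.348e+04 Hz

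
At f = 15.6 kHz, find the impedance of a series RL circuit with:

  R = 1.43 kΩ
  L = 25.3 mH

Step 1 — Angular frequency: ω = 2π·f = 2π·1.56e+04 = 9.802e+04 rad/s.
Step 2 — Component impedances:
  R: Z = R = 1430 Ω
  L: Z = jωL = j·9.802e+04·0.0253 = 0 + j2480 Ω
Step 3 — Series combination: Z_total = R + L = 1430 + j2480 Ω = 2863∠60.0° Ω.

Z = 1430 + j2480 Ω = 2863∠60.0° Ω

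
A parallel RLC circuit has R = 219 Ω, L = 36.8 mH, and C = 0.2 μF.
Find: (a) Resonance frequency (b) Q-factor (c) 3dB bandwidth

Step 1 — Resonance: ω₀ = 1/√(LC) = 1/√(0.0368·2e-07) = 1.166e+04 rad/s.
Step 2 — f₀ = ω₀/(2π) = 1855 Hz.
Step 3 — Parallel Q: Q = R/(ω₀L) = 219/(1.166e+04·0.0368) = 0.5105.
Step 4 — Bandwidth: Δω = ω₀/Q = 2.283e+04 rad/s; BW = Δω/(2π) = 3634 Hz.

(a) f₀ = 1855 Hz  (b) Q = 0.5105  (c) BW = 3634 Hz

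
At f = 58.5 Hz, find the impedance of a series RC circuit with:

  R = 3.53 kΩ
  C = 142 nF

Step 1 — Angular frequency: ω = 2π·f = 2π·58.5 = 367.6 rad/s.
Step 2 — Component impedances:
  R: Z = R = 3530 Ω
  C: Z = 1/(jωC) = -j/(ω·C) = 0 - j1.916e+04 Ω
Step 3 — Series combination: Z_total = R + C = 3530 - j1.916e+04 Ω = 1.948e+04∠-79.6° Ω.

Z = 3530 - j1.916e+04 Ω = 1.948e+04∠-79.6° Ω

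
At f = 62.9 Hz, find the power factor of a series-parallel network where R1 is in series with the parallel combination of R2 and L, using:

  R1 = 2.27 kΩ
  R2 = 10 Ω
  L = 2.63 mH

Step 1 — Angular frequency: ω = 2π·f = 2π·62.9 = 395.2 rad/s.
Step 2 — Component impedances:
  R1: Z = R = 2270 Ω
  R2: Z = R = 10 Ω
  L: Z = jωL = j·395.2·0.00263 = 0 + j1.039 Ω
Step 3 — Parallel branch: R2 || L = 1/(1/R2 + 1/L) = 0.1069 + j1.028 Ω.
Step 4 — Series with R1: Z_total = R1 + (R2 || L) = 2270 + j1.028 Ω = 2270∠0.0° Ω.
Step 5 — Power factor: PF = cos(φ) = Re(Z)/|Z| = 2270/2270 = 1.
Step 6 — Type: Im(Z) = 1.028 ⇒ lagging (phase φ = 0.0°).

PF = 1 (lagging, φ = 0.0°)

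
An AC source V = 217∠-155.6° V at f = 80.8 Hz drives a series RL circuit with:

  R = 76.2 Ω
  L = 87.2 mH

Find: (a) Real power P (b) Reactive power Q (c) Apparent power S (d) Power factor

Step 1 — Angular frequency: ω = 2π·f = 2π·80.8 = 507.7 rad/s.
Step 2 — Component impedances:
  R: Z = R = 76.2 Ω
  L: Z = jωL = j·507.7·0.0872 = 0 + j44.27 Ω
Step 3 — Series combination: Z_total = R + L = 76.2 + j44.27 Ω = 88.13∠30.2° Ω.
Step 4 — Source phasor: V = 217∠-155.6° V = -197.6 - j89.64 V.
Step 5 — Current: I = V / Z = -2.45 + j0.2469 A = 2.462∠174.2° A.
Step 6 — Complex power: S = V·I* = 462 + j268.4 VA.
Step 7 — Real power: P = Re(S) = 462 W.
Step 8 — Reactive power: Q = Im(S) = 268.4 VAR.
Step 9 — Apparent power: |S| = 534.3 VA.
Step 10 — Power factor: PF = P/|S| = 0.8647 (lagging).

(a) P = 462 W  (b) Q = 268.4 VAR  (c) S = 534.3 VA  (d) PF = 0.8647 (lagging)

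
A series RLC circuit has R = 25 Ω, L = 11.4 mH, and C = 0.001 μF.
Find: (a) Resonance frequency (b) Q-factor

Step 1 — Resonance condition Im(Z)=0 gives ω₀ = 1/√(LC).
Step 2 — ω₀ = 1/√(0.0114·1e-09) = 2.962e+05 rad/s.
Step 3 — f₀ = ω₀/(2π) = 4.714e+04 Hz.
Step 4 — Series Q: Q = ω₀L/R = 2.962e+05·0.0114/25 = 135.1.

(a) f₀ = 4.714e+04 Hz  (b) Q = 135.1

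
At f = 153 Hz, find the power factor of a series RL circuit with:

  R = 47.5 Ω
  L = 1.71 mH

Step 1 — Angular frequency: ω = 2π·f = 2π·153 = 961.3 rad/s.
Step 2 — Component impedances:
  R: Z = R = 47.5 Ω
  L: Z = jωL = j·961.3·0.00171 = 0 + j1.644 Ω
Step 3 — Series combination: Z_total = R + L = 47.5 + j1.644 Ω = 47.53∠2.0° Ω.
Step 4 — Power factor: PF = cos(φ) = Re(Z)/|Z| = 47.5/47.53 = 0.9994.
Step 5 — Type: Im(Z) = 1.644 ⇒ lagging (phase φ = 2.0°).

PF = 0.9994 (lagging, φ = 2.0°)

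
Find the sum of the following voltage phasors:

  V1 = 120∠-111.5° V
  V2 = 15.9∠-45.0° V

Step 1 — Convert each phasor to rectangular form:
  V1 = 120·(cos(-111.5°) + j·sin(-111.5°)) = -43.98 - j111.7 V
  V2 = 15.9·(cos(-45.0°) + j·sin(-45.0°)) = 11.24 - j11.24 V
Step 2 — Sum components: V_total = -32.74 - j122.9 V.
Step 3 — Convert to polar: |V_total| = 127.2 V, ∠V_total = -104.9°.

V_total = 127.2∠-104.9° V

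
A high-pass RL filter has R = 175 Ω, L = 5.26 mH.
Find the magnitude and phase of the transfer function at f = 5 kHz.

Step 1 — Angular frequency: ω = 2π·5000 = 3.142e+04 rad/s.
Step 2 — Transfer function: H(jω) = jωL/(R + jωL).
Step 3 — Numerator jωL = j·165.2; denominator R + jωL = 175 + j165.2.
Step 4 — H = 0.4714 + j0.4992.
Step 5 — Magnitude: |H| = 0.6866 (-3.3 dB); phase: φ = 46.6°.

|H| = 0.6866 (-3.3 dB), φ = 46.6°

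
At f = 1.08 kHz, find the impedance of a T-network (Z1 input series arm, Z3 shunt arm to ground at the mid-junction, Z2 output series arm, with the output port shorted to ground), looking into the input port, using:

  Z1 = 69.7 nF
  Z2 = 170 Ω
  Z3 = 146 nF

Step 1 — Angular frequency: ω = 2π·f = 2π·1080 = 6786 rad/s.
Step 2 — Component impedances:
  Z1: Z = 1/(jωC) = -j/(ω·C) = 0 - j2114 Ω
  Z2: Z = R = 170 Ω
  Z3: Z = 1/(jωC) = -j/(ω·C) = 0 - j1009 Ω
Step 3 — With the output port shorted to ground, the output series arm Z2 runs from the junction to ground; the shunt arm Z3 also runs from the junction to ground. They appear in parallel: Z3 || Z2 = 165.3 - j27.84 Ω.
Step 4 — Series with input arm Z1: Z_in = Z1 + (Z3 || Z2) = 165.3 - j2142 Ω = 2148∠-85.6° Ω.

Z = 165.3 - j2142 Ω = 2148∠-85.6° Ω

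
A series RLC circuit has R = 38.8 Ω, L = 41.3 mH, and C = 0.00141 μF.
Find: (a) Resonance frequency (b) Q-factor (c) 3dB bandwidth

Step 1 — Resonance: ω₀ = 1/√(LC) = 1/√(0.0413·1.41e-09) = 1.31e+05 rad/s.
Step 2 — f₀ = ω₀/(2π) = 2.086e+04 Hz.
Step 3 — Series Q: Q = ω₀L/R = 1.31e+05·0.0413/38.8 = 139.5.
Step 4 — Bandwidth: Δω = ω₀/Q = 939.5 rad/s; BW = Δω/(2π) = 149.5 Hz.

(a) f₀ = 2.086e+04 Hz  (b) Q = 139.5  (c) BW = 149.5 Hz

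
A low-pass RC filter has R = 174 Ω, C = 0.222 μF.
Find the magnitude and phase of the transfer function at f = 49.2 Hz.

Step 1 — Angular frequency: ω = 2π·49.2 = 309.1 rad/s.
Step 2 — Transfer function: H(jω) = 1/(1 + jωRC).
Step 3 — Denominator: 1 + jωRC = 1 + j·309.1·174·2.22e-07 = 1 + j0.01194.
Step 4 — H = 0.9999 - j0.01194.
Step 5 — Magnitude: |H| = 0.9999 (-0.0 dB); phase: φ = -0.7°.

|H| = 0.9999 (-0.0 dB), φ = -0.7°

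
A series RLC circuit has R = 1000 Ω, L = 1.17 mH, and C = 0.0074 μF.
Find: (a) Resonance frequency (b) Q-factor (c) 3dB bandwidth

Step 1 — Resonance: ω₀ = 1/√(LC) = 1/√(0.00117·7.4e-09) = 3.399e+05 rad/s.
Step 2 — f₀ = ω₀/(2π) = 5.409e+04 Hz.
Step 3 — Series Q: Q = ω₀L/R = 3.399e+05·0.00117/1000 = 0.3976.
Step 4 — Bandwidth: Δω = ω₀/Q = 8.547e+05 rad/s; BW = Δω/(2π) = 1.36e+05 Hz.

(a) f₀ = 5.409e+04 Hz  (b) Q = 0.3976  (c) BW = 1.36e+05 Hz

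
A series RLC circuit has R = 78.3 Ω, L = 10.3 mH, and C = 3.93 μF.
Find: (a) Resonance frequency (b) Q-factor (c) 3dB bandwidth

Step 1 — Resonance condition Im(Z)=0 gives ω₀ = 1/√(LC).
Step 2 — ω₀ = 1/√(0.0103·3.93e-06) = 4970 rad/s.
Step 3 — f₀ = ω₀/(2π) = 791.1 Hz.
Step 4 — Series Q: Q = ω₀L/R = 4970·0.0103/78.3 = 0.6538.
Step 5 — 3dB bandwidth: Δω = ω₀/Q = 7602 rad/s; BW = Δω/(2π) = 1210 Hz.

(a) f₀ = 791.1 Hz  (b) Q = 0.6538  (c) BW = 1210 Hz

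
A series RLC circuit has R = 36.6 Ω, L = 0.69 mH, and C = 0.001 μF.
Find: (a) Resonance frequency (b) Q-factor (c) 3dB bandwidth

Step 1 — Resonance: ω₀ = 1/√(LC) = 1/√(0.00069·1e-09) = 1.204e+06 rad/s.
Step 2 — f₀ = ω₀/(2π) = 1.916e+05 Hz.
Step 3 — Series Q: Q = ω₀L/R = 1.204e+06·0.00069/36.6 = 22.7.
Step 4 — Bandwidth: Δω = ω₀/Q = 5.304e+04 rad/s; BW = Δω/(2π) = 8442 Hz.

(a) f₀ = 1.916e+05 Hz  (b) Q = 22.7  (c) BW = 8442 Hz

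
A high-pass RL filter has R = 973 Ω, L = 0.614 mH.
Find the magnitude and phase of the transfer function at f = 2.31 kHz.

Step 1 — Angular frequency: ω = 2π·2310 = 1.451e+04 rad/s.
Step 2 — Transfer function: H(jω) = jωL/(R + jωL).
Step 3 — Numerator jωL = j·8.912; denominator R + jωL = 973 + j8.912.
Step 4 — H = 8.388e-05 + j0.009158.
Step 5 — Magnitude: |H| = 0.009159 (-40.8 dB); phase: φ = 89.5°.

|H| = 0.009159 (-40.8 dB), φ = 89.5°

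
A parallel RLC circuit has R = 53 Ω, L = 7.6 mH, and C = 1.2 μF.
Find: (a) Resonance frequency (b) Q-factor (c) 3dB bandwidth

Step 1 — Resonance: ω₀ = 1/√(LC) = 1/√(0.0076·1.2e-06) = 1.047e+04 rad/s.
Step 2 — f₀ = ω₀/(2π) = 1667 Hz.
Step 3 — Parallel Q: Q = R/(ω₀L) = 53/(1.047e+04·0.0076) = 0.666.
Step 4 — Bandwidth: Δω = ω₀/Q = 1.572e+04 rad/s; BW = Δω/(2π) = 2502 Hz.

(a) f₀ = 1667 Hz  (b) Q = 0.666  (c) BW = 2502 Hz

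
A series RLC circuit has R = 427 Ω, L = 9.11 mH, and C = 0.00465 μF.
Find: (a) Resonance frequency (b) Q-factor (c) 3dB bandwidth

Step 1 — Resonance: ω₀ = 1/√(LC) = 1/√(0.00911·4.65e-09) = 1.536e+05 rad/s.
Step 2 — f₀ = ω₀/(2π) = 2.445e+04 Hz.
Step 3 — Series Q: Q = ω₀L/R = 1.536e+05·0.00911/427 = 3.278.
Step 4 — Bandwidth: Δω = ω₀/Q = 4.687e+04 rad/s; BW = Δω/(2π) = 7460 Hz.

(a) f₀ = 2.445e+04 Hz  (b) Q = 3.278  (c) BW = 7460 Hz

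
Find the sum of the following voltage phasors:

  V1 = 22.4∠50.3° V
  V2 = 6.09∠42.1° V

Step 1 — Convert each phasor to rectangular form:
  V1 = 22.4·(cos(50.3°) + j·sin(50.3°)) = 14.31 + j17.23 V
  V2 = 6.09·(cos(42.1°) + j·sin(42.1°)) = 4.519 + j4.083 V
Step 2 — Sum components: V_total = 18.83 + j21.32 V.
Step 3 — Convert to polar: |V_total| = 28.44 V, ∠V_total = 48.5°.

V_total = 28.44∠48.5° V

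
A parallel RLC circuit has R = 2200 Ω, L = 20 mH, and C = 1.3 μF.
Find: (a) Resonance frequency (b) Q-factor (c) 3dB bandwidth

Step 1 — Resonance: ω₀ = 1/√(LC) = 1/√(0.02·1.3e-06) = 6202 rad/s.
Step 2 — f₀ = ω₀/(2π) = 987 Hz.
Step 3 — Parallel Q: Q = R/(ω₀L) = 2200/(6202·0.02) = 17.74.
Step 4 — Bandwidth: Δω = ω₀/Q = 349.7 rad/s; BW = Δω/(2π) = 55.65 Hz.

(a) f₀ = 987 Hz  (b) Q = 17.74  (c) BW = 55.65 Hz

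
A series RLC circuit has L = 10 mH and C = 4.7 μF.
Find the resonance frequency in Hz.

Step 1 — Resonance condition Im(Z)=0 gives ω₀ = 1/√(LC).
Step 2 — ω₀ = 1/√(0.01·4.7e-06) = 4613 rad/s.
Step 3 — f₀ = ω₀/(2π) = 734.1 Hz.

f₀ = 734.1 Hz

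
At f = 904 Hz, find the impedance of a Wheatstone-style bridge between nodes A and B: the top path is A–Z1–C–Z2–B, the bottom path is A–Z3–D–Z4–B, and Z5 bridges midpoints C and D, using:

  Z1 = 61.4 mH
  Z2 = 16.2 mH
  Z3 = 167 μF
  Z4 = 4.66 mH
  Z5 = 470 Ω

Step 1 — Angular frequency: ω = 2π·f = 2π·904 = 5680 rad/s.
Step 2 — Component impedances:
  Z1: Z = jωL = j·5680·0.0614 = 0 + j348.8 Ω
  Z2: Z = jωL = j·5680·0.0162 = 0 + j92.02 Ω
  Z3: Z = 1/(jωC) = -j/(ω·C) = 0 - j1.054 Ω
  Z4: Z = jωL = j·5680·0.00466 = 0 + j26.47 Ω
  Z5: Z = R = 470 Ω
Step 3 — Bridge requires nodal analysis (the Z5 bridge couples midpoints C and D, so the two paths cannot be reduced to a simple series/parallel combination). Setting node B to ground and injecting 1 A at node A, the 3-node admittance system at A, C, D solves to V_A = Z_AB = 0.8228 + j23.87 Ω = 23.89∠88.0° Ω.

Z = 0.8228 + j23.87 Ω = 23.89∠88.0° Ω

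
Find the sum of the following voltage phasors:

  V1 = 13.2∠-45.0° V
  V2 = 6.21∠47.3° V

Step 1 — Convert each phasor to rectangular form:
  V1 = 13.2·(cos(-45.0°) + j·sin(-45.0°)) = 9.334 - j9.334 V
  V2 = 6.21·(cos(47.3°) + j·sin(47.3°)) = 4.211 + j4.564 V
Step 2 — Sum components: V_total = 13.55 - j4.77 V.
Step 3 — Convert to polar: |V_total| = 14.36 V, ∠V_total = -19.4°.

V_total = 14.36∠-19.4° V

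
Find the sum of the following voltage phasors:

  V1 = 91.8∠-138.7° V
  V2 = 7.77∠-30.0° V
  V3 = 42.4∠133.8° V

Step 1 — Convert each phasor to rectangular form:
  V1 = 91.8·(cos(-138.7°) + j·sin(-138.7°)) = -68.97 - j60.59 V
  V2 = 7.77·(cos(-30.0°) + j·sin(-30.0°)) = 6.729 - j3.885 V
  V3 = 42.4·(cos(133.8°) + j·sin(133.8°)) = -29.35 + j30.6 V
Step 2 — Sum components: V_total = -91.58 - j33.87 V.
Step 3 — Convert to polar: |V_total| = 97.65 V, ∠V_total = -159.7°.

V_total = 97.65∠-159.7° V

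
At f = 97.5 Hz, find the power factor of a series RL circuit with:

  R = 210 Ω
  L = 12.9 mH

Step 1 — Angular frequency: ω = 2π·f = 2π·97.5 = 612.6 rad/s.
Step 2 — Component impedances:
  R: Z = R = 210 Ω
  L: Z = jωL = j·612.6·0.0129 = 0 + j7.903 Ω
Step 3 — Series combination: Z_total = R + L = 210 + j7.903 Ω = 210.1∠2.2° Ω.
Step 4 — Power factor: PF = cos(φ) = Re(Z)/|Z| = 210/210.15 = 0.9993.
Step 5 — Type: Im(Z) = 7.903 ⇒ lagging (phase φ = 2.2°).

PF = 0.9993 (lagging, φ = 2.2°)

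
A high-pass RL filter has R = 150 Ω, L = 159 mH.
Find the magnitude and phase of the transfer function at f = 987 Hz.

Step 1 — Angular frequency: ω = 2π·987 = 6202 rad/s.
Step 2 — Transfer function: H(jω) = jωL/(R + jωL).
Step 3 — Numerator jωL = j·986; denominator R + jωL = 150 + j986.
Step 4 — H = 0.9774 + j0.1487.
Step 5 — Magnitude: |H| = 0.9886 (-0.1 dB); phase: φ = 8.6°.

|H| = 0.9886 (-0.1 dB), φ = 8.6°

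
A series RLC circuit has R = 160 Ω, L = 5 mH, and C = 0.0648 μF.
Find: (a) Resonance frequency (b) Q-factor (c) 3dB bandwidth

Step 1 — Resonance: ω₀ = 1/√(LC) = 1/√(0.005·6.48e-08) = 5.556e+04 rad/s.
Step 2 — f₀ = ω₀/(2π) = 8842 Hz.
Step 3 — Series Q: Q = ω₀L/R = 5.556e+04·0.005/160 = 1.736.
Step 4 — Bandwidth: Δω = ω₀/Q = 3.2e+04 rad/s; BW = Δω/(2π) = 5093 Hz.

(a) f₀ = 8842 Hz  (b) Q = 1.736  (c) BW = 5093 Hz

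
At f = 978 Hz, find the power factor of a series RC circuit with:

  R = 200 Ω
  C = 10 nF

Step 1 — Angular frequency: ω = 2π·f = 2π·978 = 6145 rad/s.
Step 2 — Component impedances:
  R: Z = R = 200 Ω
  C: Z = 1/(jωC) = -j/(ω·C) = 0 - j1.627e+04 Ω
Step 3 — Series combination: Z_total = R + C = 200 - j1.627e+04 Ω = 1.627e+04∠-89.3° Ω.
Step 4 — Power factor: PF = cos(φ) = Re(Z)/|Z| = 200/1.627e+04 = 0.01229.
Step 5 — Type: Im(Z) = -1.627e+04 ⇒ leading (phase φ = -89.3°).

PF = 0.01229 (leading, φ = -89.3°)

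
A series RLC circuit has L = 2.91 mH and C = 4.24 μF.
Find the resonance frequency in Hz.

Step 1 — Resonance condition Im(Z)=0 gives ω₀ = 1/√(LC).
Step 2 — ω₀ = 1/√(0.00291·4.24e-06) = 9003 rad/s.
Step 3 — f₀ = ω₀/(2π) = 1433 Hz.

f₀ = 1433 Hz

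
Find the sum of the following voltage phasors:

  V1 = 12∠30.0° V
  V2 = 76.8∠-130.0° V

Step 1 — Convert each phasor to rectangular form:
  V1 = 12·(cos(30.0°) + j·sin(30.0°)) = 10.39 + j6 V
  V2 = 76.8·(cos(-130.0°) + j·sin(-130.0°)) = -49.37 - j58.83 V
Step 2 — Sum components: V_total = -38.97 - j52.83 V.
Step 3 — Convert to polar: |V_total| = 65.65 V, ∠V_total = -126.4°.

V_total = 65.65∠-126.4° V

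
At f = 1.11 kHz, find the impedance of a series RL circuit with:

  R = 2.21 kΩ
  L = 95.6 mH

Step 1 — Angular frequency: ω = 2π·f = 2π·1110 = 6974 rad/s.
Step 2 — Component impedances:
  R: Z = R = 2210 Ω
  L: Z = jωL = j·6974·0.0956 = 0 + j666.7 Ω
Step 3 — Series combination: Z_total = R + L = 2210 + j666.7 Ω = 2308∠16.8° Ω.

Z = 2210 + j666.7 Ω = 2308∠16.8° Ω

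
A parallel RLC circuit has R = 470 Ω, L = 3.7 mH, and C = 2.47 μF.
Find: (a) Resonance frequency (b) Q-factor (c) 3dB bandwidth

Step 1 — Resonance: ω₀ = 1/√(LC) = 1/√(0.0037·2.47e-06) = 1.046e+04 rad/s.
Step 2 — f₀ = ω₀/(2π) = 1665 Hz.
Step 3 — Parallel Q: Q = R/(ω₀L) = 470/(1.046e+04·0.0037) = 12.14.
Step 4 — Bandwidth: Δω = ω₀/Q = 861.4 rad/s; BW = Δω/(2π) = 137.1 Hz.

(a) f₀ = 1665 Hz  (b) Q = 12.14  (c) BW = 137.1 Hz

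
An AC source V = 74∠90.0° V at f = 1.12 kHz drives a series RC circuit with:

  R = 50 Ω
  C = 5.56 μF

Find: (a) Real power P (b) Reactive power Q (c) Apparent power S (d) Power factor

Step 1 — Angular frequency: ω = 2π·f = 2π·1120 = 7037 rad/s.
Step 2 — Component impedances:
  R: Z = R = 50 Ω
  C: Z = 1/(jωC) = -j/(ω·C) = 0 - j25.56 Ω
Step 3 — Series combination: Z_total = R + C = 50 - j25.56 Ω = 56.15∠-27.1° Ω.
Step 4 — Source phasor: V = 74∠90.0° V = 0 + j74 V.
Step 5 — Current: I = V / Z = -0.5998 + j1.173 A = 1.318∠117.1° A.
Step 6 — Complex power: S = V·I* = 86.83 - j44.39 VA.
Step 7 — Real power: P = Re(S) = 86.83 W.
Step 8 — Reactive power: Q = Im(S) = -44.39 VAR.
Step 9 — Apparent power: |S| = 97.52 VA.
Step 10 — Power factor: PF = P/|S| = 0.8904 (leading).

(a) P = 86.83 W  (b) Q = -44.39 VAR  (c) S = 97.52 VA  (d) PF = 0.8904 (leading)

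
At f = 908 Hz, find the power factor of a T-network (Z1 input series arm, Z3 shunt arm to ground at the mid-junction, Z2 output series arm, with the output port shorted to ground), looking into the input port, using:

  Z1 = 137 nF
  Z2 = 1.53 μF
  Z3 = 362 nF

Step 1 — Angular frequency: ω = 2π·f = 2π·908 = 5705 rad/s.
Step 2 — Component impedances:
  Z1: Z = 1/(jωC) = -j/(ω·C) = 0 - j1279 Ω
  Z2: Z = 1/(jωC) = -j/(ω·C) = 0 - j114.6 Ω
  Z3: Z = 1/(jωC) = -j/(ω·C) = 0 - j484.2 Ω
Step 3 — With the output port shorted to ground, the output series arm Z2 runs from the junction to ground; the shunt arm Z3 also runs from the junction to ground. They appear in parallel: Z3 || Z2 = 0 - j92.64 Ω.
Step 4 — Series with input arm Z1: Z_in = Z1 + (Z3 || Z2) = 0 - j1372 Ω = 1372∠-90.0° Ω.
Step 5 — Power factor: PF = cos(φ) = Re(Z)/|Z| = 0/1372 = 0.
Step 6 — Type: Im(Z) = -1372 ⇒ leading (phase φ = -90.0°).

PF = 0 (leading, φ = -90.0°)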